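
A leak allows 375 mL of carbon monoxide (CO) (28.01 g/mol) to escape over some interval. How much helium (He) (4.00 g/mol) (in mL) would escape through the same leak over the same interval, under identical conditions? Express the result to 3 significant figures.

992 mL

Since effusion rate ∝ 1/√M, rate_He/rate_CO = √(M_CO/M_He) = √(28.01/4.00) = √7.003 = 2.646.
So the volume for He is 375 × 2.646 = 992 mL.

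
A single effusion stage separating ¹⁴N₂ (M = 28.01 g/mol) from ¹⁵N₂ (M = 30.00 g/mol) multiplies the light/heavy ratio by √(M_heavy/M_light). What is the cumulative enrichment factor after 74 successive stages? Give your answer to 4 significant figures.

After 74 stages the ratio has grown by (√(30.00/28.01))^74 = (30.00/28.01)^(74/2).
= 1.07105^37 = 12.67.

12.67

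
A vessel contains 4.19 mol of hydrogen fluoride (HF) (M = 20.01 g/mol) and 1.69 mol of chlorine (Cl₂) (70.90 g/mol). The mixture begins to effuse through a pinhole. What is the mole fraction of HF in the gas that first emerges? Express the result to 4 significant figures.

Effusion rate of each component ∝ n_i/√M_i (partial pressure × 1/√M).
Mole fraction of HF in the effusate = (n_HF/√M_HF) / (n_HF/√M_HF + n_Cl₂/√M_Cl₂)
= (4.19/√20.01) / (4.19/√20.01 + 1.69/√70.90) = 0.9367/(0.9367 + 0.2007) = 0.8235.

0.8235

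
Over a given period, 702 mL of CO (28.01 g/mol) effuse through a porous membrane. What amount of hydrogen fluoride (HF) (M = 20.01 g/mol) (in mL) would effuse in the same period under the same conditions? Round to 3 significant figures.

By Graham's law, rate_HF/rate_CO = √(M_CO/M_HF) = √(28.01/20.01) = √1.400 = 1.183.
So the volume for HF is 702 × 1.183 = 831 mL.

831 mL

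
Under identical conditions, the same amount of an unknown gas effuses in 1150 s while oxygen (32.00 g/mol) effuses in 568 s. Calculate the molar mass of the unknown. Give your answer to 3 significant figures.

Graham's law gives t_X/t_O₂ = √(M_X/M_O₂).
1150/568 = 2.025 = √(M_X/32.00)
M_X = 32.00 × 2.025² = 32.00 × 4.099 = 131 g/mol

131 g/mol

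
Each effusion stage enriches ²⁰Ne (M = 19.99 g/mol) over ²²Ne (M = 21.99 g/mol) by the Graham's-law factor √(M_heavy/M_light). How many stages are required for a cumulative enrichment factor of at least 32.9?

Single-stage factor α = √(21.99/19.99), so ln α = ½ ln(1.10005) = 0.04768.
Need α^N ≥ 32.9 ⇒ N ≥ ln(32.9) / ln α = 3.493 / 0.04768 = 73.27.
Rounding up, N = 74 stages.

74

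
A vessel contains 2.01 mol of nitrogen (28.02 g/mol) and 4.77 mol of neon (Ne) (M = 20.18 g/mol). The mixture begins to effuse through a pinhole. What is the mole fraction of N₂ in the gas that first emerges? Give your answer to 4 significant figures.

0.2634

The effusion rate of species i is ∝ p_i/√M_i ∝ n_i/√M_i.
Mole fraction of N₂ in the effusate = (n_N₂/√M_N₂) / (n_N₂/√M_N₂ + n_Ne/√M_Ne)
= (2.01/√28.02) / (2.01/√28.02 + 4.77/√20.18) = 0.3797/(0.3797 + 1.062) = 0.2634.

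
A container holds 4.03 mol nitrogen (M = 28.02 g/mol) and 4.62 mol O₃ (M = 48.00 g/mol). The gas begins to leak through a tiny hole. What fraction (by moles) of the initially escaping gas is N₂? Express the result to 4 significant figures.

Effusion rate of each component ∝ n_i/√M_i (partial pressure × 1/√M).
x_N₂(eff) = (n_N₂/√M_N₂) / (n_N₂/√M_N₂ + n_O₃/√M_O₃)
= (4.03/√28.02) / (4.03/√28.02 + 4.62/√48.00) = 0.7613/(0.7613 + 0.6668) = 0.5331.

0.5331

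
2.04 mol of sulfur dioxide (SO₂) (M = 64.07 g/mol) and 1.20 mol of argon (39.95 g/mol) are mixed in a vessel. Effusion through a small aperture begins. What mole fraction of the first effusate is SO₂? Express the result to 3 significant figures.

0.573

Effusion rate of each component ∝ n_i/√M_i (partial pressure × 1/√M).
So x_SO₂ in the escaping gas = (n_SO₂/√M_SO₂) / Σ(n_i/√M_i)
= (2.04/√64.07) / (2.04/√64.07 + 1.20/√39.95) = 0.2549/(0.2549 + 0.1899) = 0.573.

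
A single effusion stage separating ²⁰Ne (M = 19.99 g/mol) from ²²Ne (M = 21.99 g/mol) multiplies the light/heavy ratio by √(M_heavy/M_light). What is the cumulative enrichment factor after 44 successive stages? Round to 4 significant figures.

Overall factor = α^44 with α = √(21.99/19.99), i.e. (21.99/19.99)^(44/2).
= 1.10005^22 = 8.148.

8.148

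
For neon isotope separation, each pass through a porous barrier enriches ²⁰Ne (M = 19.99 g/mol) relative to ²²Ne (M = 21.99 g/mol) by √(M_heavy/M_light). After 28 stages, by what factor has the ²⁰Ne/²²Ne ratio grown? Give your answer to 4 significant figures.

The single-stage factor is √(M_heavy/M_light), so 28 stages give [√(21.99/19.99)]^28 = (21.99/19.99)^(28/2).
= 1.10005^14 = 3.800.

3.800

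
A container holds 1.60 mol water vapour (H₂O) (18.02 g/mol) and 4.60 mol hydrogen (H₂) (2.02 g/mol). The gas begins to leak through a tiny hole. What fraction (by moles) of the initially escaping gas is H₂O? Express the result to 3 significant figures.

Effusion rate of each component ∝ n_i/√M_i (partial pressure × 1/√M).
x_H₂O(eff) = (n_H₂O/√M_H₂O) / (n_H₂O/√M_H₂O + n_H₂/√M_H₂)
= (1.60/√18.02) / (1.60/√18.02 + 4.60/√2.02) = 0.3769/(0.3769 + 3.237) = 0.104.

0.104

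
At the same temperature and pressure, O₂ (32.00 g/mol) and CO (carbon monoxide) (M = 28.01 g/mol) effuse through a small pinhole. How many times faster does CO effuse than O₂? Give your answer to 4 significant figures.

Since effusion rate ∝ 1/√M, rate_CO/rate_O₂ = √(M_O₂/M_CO) = √(32.00/28.01) = √1.142 = 1.069.

1.069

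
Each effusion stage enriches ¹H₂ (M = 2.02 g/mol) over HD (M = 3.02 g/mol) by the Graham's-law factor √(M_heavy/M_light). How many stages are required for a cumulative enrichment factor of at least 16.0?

Single-stage factor α = √(3.02/2.02), so ln α = ½ ln(1.49505) = 0.2011.
Need α^N ≥ 16.0 ⇒ N ≥ ln(16.0) / ln α = 2.773 / 0.2011 = 13.79.
Rounding up, N = 14 stages.

14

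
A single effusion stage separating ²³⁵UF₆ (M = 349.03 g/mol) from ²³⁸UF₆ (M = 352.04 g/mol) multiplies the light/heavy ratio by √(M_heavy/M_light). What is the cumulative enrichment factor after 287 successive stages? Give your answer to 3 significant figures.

Overall factor = α^287 with α = √(352.04/349.03), i.e. (352.04/349.03)^(287/2).
= 1.00862^(287/2) = 3.43.

3.43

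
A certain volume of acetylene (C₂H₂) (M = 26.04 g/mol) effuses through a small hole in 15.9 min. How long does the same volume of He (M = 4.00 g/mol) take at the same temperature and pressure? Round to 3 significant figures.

6.23 min

Using Graham's law: t_He/t_C₂H₂ = √(M_He/M_C₂H₂) = √(4.00/26.04) = √0.1536 = 0.3919.
So the time for He is 15.9 × 0.3919 = 6.23 min.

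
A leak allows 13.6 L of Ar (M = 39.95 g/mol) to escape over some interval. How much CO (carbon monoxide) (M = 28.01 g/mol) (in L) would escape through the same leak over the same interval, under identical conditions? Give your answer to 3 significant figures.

Using Graham's law: rate_CO/rate_Ar = √(M_Ar/M_CO) = √(39.95/28.01) = √1.426 = 1.194.
So the volume for CO is 13.6 × 1.194 = 16.2 L.

16.2 L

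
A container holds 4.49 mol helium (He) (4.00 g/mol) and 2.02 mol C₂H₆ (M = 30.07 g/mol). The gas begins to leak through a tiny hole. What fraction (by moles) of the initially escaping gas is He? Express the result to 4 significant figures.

0.8590

Rate_i ∝ x_i/√M_i (Graham's law weighted by mole fraction), so the effusate composition follows n_i/√M_i.
x_He(eff) = (n_He/√M_He) / (n_He/√M_He + n_C₂H₆/√M_C₂H₆)
= (4.49/√4.00) / (4.49/√4.00 + 2.02/√30.07) = 2.245/(2.245 + 0.3684) = 0.8590.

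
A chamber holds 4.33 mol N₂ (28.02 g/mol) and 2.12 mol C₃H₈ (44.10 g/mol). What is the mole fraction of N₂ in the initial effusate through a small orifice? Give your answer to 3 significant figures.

Rate_i ∝ x_i/√M_i (Graham's law weighted by mole fraction), so the effusate composition follows n_i/√M_i.
So x_N₂ in the escaping gas = (n_N₂/√M_N₂) / Σ(n_i/√M_i)
= (4.33/√28.02) / (4.33/√28.02 + 2.12/√44.10) = 0.8180/(0.8180 + 0.3192) = 0.719.

0.719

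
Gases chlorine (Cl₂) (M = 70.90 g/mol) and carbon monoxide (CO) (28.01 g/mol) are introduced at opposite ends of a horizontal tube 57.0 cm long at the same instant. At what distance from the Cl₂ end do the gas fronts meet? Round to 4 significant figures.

22.00 cm

In equal time, each gas travels a distance ∝ its rate ∝ 1/√M, so d_Cl₂/d_CO = √(M_CO/M_Cl₂) = √(28.01/70.90) = 0.6285.
With d_Cl₂ + d_CO = 57.0 cm, d_CO = 57.0/(1 + 0.6285) = 35.00 cm.
d_Cl₂ = 57.0 − 35.00 = 22.00 cm.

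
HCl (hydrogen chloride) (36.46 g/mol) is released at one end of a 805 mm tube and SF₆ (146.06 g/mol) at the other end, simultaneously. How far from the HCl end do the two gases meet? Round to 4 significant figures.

Graham's law gives d_HCl/d_SF₆ = rate_HCl/rate_SF₆ = √(M_SF₆/M_HCl) = √(146.06/36.46) = 2.002.
With d_HCl + d_SF₆ = 805 mm, d_SF₆ = 805/(1 + 2.002) = 268.2 mm.
d_HCl = 805 − 268.2 = 536.8 mm.

536.8 mm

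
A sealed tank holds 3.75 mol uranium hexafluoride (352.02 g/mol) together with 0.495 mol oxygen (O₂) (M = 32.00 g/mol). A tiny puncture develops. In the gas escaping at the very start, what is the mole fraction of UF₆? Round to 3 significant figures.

0.696

The effusion rate of species i is ∝ p_i/√M_i ∝ n_i/√M_i.
x_UF₆(eff) = (n_UF₆/√M_UF₆) / (n_UF₆/√M_UF₆ + n_O₂/√M_O₂)
= (3.75/√352.02) / (3.75/√352.02 + 0.495/√32.00) = 0.1999/(0.1999 + 0.08750) = 0.696.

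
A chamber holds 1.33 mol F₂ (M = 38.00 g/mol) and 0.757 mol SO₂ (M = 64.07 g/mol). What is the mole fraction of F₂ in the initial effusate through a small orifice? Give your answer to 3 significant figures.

Each component's effusion rate ∝ (its partial pressure)·(1/√M) ∝ n_i/√M_i.
x_F₂(eff) = (n_F₂/√M_F₂) / (n_F₂/√M_F₂ + n_SO₂/√M_SO₂)
= (1.33/√38.00) / (1.33/√38.00 + 0.757/√64.07) = 0.2158/(0.2158 + 0.09457) = 0.695.

0.695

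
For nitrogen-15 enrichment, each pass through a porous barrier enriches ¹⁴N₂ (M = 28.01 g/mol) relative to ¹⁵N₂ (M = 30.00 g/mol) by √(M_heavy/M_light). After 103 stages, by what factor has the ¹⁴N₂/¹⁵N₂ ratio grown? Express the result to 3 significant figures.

34.3

Each stage multiplies the ratio by α = √(30.00/28.01), so after 103 stages the overall factor is α^103 = (30.00/28.01)^(103/2).
= 1.07105^(103/2) = 34.3.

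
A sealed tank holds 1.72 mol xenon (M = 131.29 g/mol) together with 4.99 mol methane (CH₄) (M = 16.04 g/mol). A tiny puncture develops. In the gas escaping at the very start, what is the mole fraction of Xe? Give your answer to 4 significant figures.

Effusion rate of each component ∝ n_i/√M_i (partial pressure × 1/√M).
Mole fraction of Xe in the effusate = (n_Xe/√M_Xe) / (n_Xe/√M_Xe + n_CH₄/√M_CH₄)
= (1.72/√131.29) / (1.72/√131.29 + 4.99/√16.04) = 0.1501/(0.1501 + 1.246) = 0.1075.

0.1075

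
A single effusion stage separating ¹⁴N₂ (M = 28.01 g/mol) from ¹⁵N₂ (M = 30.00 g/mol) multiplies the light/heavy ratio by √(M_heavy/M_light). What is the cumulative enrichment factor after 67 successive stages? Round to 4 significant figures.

Each stage multiplies the ratio by α = √(30.00/28.01), so after 67 stages the overall factor is α^67 = (30.00/28.01)^(67/2).
= 1.07105^(67/2) = 9.967.

9.967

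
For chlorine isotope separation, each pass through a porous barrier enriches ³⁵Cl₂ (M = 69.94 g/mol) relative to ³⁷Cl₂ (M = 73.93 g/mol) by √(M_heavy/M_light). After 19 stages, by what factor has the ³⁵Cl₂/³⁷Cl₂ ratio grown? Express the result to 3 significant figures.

1.69

After 19 stages the ratio has grown by (√(73.93/69.94))^19 = (73.93/69.94)^(19/2).
= 1.05705^(19/2) = 1.69.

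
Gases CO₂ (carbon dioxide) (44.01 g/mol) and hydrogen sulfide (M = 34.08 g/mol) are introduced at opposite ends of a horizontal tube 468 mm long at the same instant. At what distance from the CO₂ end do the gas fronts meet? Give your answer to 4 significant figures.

219.1 mm

Graham's law gives d_CO₂/d_H₂S = rate_CO₂/rate_H₂S = √(M_H₂S/M_CO₂) = √(34.08/44.01) = 0.8800.
With d_CO₂ + d_H₂S = 468 mm, d_H₂S = 468/(1 + 0.8800) = 248.9 mm.
d_CO₂ = 468 − 248.9 = 219.1 mm.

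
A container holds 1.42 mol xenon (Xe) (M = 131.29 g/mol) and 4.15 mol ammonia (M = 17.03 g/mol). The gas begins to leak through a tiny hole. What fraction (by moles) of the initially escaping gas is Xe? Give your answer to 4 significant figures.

Rate_i ∝ x_i/√M_i (Graham's law weighted by mole fraction), so the effusate composition follows n_i/√M_i.
So x_Xe in the escaping gas = (n_Xe/√M_Xe) / Σ(n_i/√M_i)
= (1.42/√131.29) / (1.42/√131.29 + 4.15/√17.03) = 0.1239/(0.1239 + 1.006) = 0.1097.

0.1097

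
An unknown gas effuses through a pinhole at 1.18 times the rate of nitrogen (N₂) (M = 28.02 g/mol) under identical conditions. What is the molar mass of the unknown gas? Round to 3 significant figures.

Since effusion rate ∝ 1/√M, rate_X/rate_N₂ = √(M_N₂/M_X).
1.18 = √(28.02/M_X)
M_X = 28.02 / 1.18² = 28.02 / 1.392 = 20.1 g/mol

20.1 g/mol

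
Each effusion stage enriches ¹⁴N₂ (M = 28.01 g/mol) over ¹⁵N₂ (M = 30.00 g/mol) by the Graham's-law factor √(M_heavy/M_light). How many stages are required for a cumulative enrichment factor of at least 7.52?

59

With α = √(30.00/28.01) per stage, ln α = ½ ln(1.07105) = 0.03432.
Need α^N ≥ 7.52 ⇒ N ≥ ln(7.52) / ln α = 2.018 / 0.03432 = 58.79.
Rounding up, N = 59 stages.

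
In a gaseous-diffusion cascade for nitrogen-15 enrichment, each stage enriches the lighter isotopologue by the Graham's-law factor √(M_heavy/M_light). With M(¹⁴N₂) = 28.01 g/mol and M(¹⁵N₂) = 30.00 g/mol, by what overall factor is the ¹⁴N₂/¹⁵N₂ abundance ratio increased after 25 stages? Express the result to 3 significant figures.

The single-stage factor is √(M_heavy/M_light), so 25 stages give [√(30.00/28.01)]^25 = (30.00/28.01)^(25/2).
= 1.07105^(25/2) = 2.36.

2.36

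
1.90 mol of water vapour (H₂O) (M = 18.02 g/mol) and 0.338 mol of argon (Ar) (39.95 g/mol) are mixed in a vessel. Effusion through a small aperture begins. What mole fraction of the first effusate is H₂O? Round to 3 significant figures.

Each component's effusion rate ∝ (its partial pressure)·(1/√M) ∝ n_i/√M_i.
Mole fraction of H₂O in the effusate = (n_H₂O/√M_H₂O) / (n_H₂O/√M_H₂O + n_Ar/√M_Ar)
= (1.90/√18.02) / (1.90/√18.02 + 0.338/√39.95) = 0.4476/(0.4476 + 0.05348) = 0.893.

0.893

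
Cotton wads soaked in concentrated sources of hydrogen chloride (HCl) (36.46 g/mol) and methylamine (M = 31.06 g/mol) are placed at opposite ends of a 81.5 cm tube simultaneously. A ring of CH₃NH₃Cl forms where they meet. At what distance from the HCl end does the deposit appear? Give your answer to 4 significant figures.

In equal time, each gas travels a distance ∝ its rate ∝ 1/√M, so d_HCl/d_CH₃NH₂ = √(M_CH₃NH₂/M_HCl) = √(31.06/36.46) = 0.9230.
With d_HCl + d_CH₃NH₂ = 81.5 cm, d_CH₃NH₂ = 81.5/(1 + 0.9230) = 42.38 cm.
d_HCl = 81.5 − 42.38 = 39.12 cm.

39.12 cm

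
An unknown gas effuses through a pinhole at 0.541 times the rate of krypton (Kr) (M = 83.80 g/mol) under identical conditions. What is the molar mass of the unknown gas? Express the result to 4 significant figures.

Using Graham's law: rate_X/rate_Kr = √(M_Kr/M_X).
0.541 = √(83.80/M_X)
M_X = 83.80 / 0.541² = 83.80 / 0.2927 = 286.3 g/mol

286.3 g/mol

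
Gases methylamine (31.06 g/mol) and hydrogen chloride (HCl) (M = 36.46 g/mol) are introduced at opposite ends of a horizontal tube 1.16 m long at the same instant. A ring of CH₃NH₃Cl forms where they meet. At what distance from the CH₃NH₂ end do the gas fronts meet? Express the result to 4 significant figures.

The fronts meet when d_CH₃NH₂ + d_HCl = L with d_CH₃NH₂/d_HCl = √(M_HCl/M_CH₃NH₂) (Graham's law). Here √(M_HCl/M_CH₃NH₂) = √(36.46/31.06) = 1.083.
With d_CH₃NH₂ + d_HCl = 1.16 m, d_HCl = 1.16/(1 + 1.083) = 0.5568 m.
d_CH₃NH₂ = 1.16 − 0.5568 = 0.6032 m.

0.6032 m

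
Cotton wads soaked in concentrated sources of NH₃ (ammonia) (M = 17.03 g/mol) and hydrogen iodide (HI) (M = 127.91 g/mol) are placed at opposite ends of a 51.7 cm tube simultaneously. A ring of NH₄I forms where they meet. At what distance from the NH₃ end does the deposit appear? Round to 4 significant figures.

37.88 cm

The fronts meet when d_NH₃ + d_HI = L with d_NH₃/d_HI = √(M_HI/M_NH₃) (Graham's law). Here √(M_HI/M_NH₃) = √(127.91/17.03) = 2.741.
With d_NH₃ + d_HI = 51.7 cm, d_HI = 51.7/(1 + 2.741) = 13.82 cm.
d_NH₃ = 51.7 − 13.82 = 37.88 cm.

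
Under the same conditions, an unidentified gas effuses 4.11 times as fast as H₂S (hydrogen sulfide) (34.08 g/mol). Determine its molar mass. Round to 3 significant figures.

2.02 g/mol

Since effusion rate ∝ 1/√M, rate_X/rate_H₂S = √(M_H₂S/M_X).
4.11 = √(34.08/M_X)
M_X = 34.08 / 4.11² = 34.08 / 16.89 = 2.02 g/mol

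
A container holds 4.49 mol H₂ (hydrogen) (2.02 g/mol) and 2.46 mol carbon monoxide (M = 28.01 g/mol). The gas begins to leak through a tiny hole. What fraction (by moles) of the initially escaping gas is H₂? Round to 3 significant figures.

Rate_i ∝ x_i/√M_i (Graham's law weighted by mole fraction), so the effusate composition follows n_i/√M_i.
So x_H₂ in the escaping gas = (n_H₂/√M_H₂) / Σ(n_i/√M_i)
= (4.49/√2.02) / (4.49/√2.02 + 2.46/√28.01) = 3.159/(3.159 + 0.4648) = 0.872.

0.872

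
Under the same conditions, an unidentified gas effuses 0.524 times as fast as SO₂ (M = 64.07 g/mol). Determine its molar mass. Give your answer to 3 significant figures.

Since effusion rate ∝ 1/√M, rate_X/rate_SO₂ = √(M_SO₂/M_X).
0.524 = √(64.07/M_X)
M_X = 64.07 / 0.524² = 64.07 / 0.2746 = 233 g/mol

233 g/mol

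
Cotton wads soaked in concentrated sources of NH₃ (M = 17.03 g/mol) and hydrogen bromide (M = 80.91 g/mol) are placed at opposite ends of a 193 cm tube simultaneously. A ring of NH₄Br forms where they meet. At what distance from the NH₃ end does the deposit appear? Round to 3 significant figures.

Graham's law gives d_NH₃/d_HBr = rate_NH₃/rate_HBr = √(M_HBr/M_NH₃) = √(80.91/17.03) = 2.180.
With d_NH₃ + d_HBr = 193 cm, d_HBr = 193/(1 + 2.180) = 60.70 cm.
d_NH₃ = 193 − 60.70 = 132 cm.

132 cm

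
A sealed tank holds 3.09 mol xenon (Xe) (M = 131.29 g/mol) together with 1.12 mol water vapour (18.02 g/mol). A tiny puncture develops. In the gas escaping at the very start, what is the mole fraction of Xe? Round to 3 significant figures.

The effusion rate of species i is ∝ p_i/√M_i ∝ n_i/√M_i.
So x_Xe in the escaping gas = (n_Xe/√M_Xe) / Σ(n_i/√M_i)
= (3.09/√131.29) / (3.09/√131.29 + 1.12/√18.02) = 0.2697/(0.2697 + 0.2638) = 0.505.

0.505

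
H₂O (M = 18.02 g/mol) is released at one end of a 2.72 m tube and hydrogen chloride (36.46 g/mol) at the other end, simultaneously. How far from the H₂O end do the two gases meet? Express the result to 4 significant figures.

Graham's law gives d_H₂O/d_HCl = rate_H₂O/rate_HCl = √(M_HCl/M_H₂O) = √(36.46/18.02) = 1.422.
With d_H₂O + d_HCl = 2.72 m, d_HCl = 2.72/(1 + 1.422) = 1.123 m.
d_H₂O = 2.72 − 1.123 = 1.597 m.

1.597 m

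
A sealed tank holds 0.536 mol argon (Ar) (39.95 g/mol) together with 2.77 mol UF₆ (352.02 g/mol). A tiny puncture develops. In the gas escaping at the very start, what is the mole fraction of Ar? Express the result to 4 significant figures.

Rate_i ∝ x_i/√M_i (Graham's law weighted by mole fraction), so the effusate composition follows n_i/√M_i.
x_Ar(eff) = (n_Ar/√M_Ar) / (n_Ar/√M_Ar + n_UF₆/√M_UF₆)
= (0.536/√39.95) / (0.536/√39.95 + 2.77/√352.02) = 0.08480/(0.08480 + 0.1476) = 0.3648.

0.3648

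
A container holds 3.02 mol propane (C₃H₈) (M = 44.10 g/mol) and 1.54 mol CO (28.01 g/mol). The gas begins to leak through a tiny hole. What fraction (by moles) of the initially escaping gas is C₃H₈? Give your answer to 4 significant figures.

Effusion rate of each component ∝ n_i/√M_i (partial pressure × 1/√M).
So x_C₃H₈ in the escaping gas = (n_C₃H₈/√M_C₃H₈) / Σ(n_i/√M_i)
= (3.02/√44.10) / (3.02/√44.10 + 1.54/√28.01) = 0.4548/(0.4548 + 0.2910) = 0.6098.

0.6098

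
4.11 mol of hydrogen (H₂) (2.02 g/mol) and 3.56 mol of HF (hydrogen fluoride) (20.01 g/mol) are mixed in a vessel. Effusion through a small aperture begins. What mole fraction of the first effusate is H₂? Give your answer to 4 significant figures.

0.7842

The effusion rate of species i is ∝ p_i/√M_i ∝ n_i/√M_i.
x_H₂(eff) = (n_H₂/√M_H₂) / (n_H₂/√M_H₂ + n_HF/√M_HF)
= (4.11/√2.02) / (4.11/√2.02 + 3.56/√20.01) = 2.892/(2.892 + 0.7958) = 0.7842.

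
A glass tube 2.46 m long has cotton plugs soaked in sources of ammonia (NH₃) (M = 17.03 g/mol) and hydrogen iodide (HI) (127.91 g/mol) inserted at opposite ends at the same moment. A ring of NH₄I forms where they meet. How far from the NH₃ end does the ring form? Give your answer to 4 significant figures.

The fronts meet when d_NH₃ + d_HI = L with d_NH₃/d_HI = √(M_HI/M_NH₃) (Graham's law). Here √(M_HI/M_NH₃) = √(127.91/17.03) = 2.741.
With d_NH₃ + d_HI = 2.46 m, d_HI = 2.46/(1 + 2.741) = 0.6576 m.
d_NH₃ = 2.46 − 0.6576 = 1.802 m.

1.802 m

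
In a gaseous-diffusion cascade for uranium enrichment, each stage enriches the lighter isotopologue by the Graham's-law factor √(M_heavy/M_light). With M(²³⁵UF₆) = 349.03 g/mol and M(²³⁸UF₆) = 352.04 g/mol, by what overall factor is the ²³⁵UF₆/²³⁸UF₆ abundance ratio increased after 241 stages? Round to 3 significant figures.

The single-stage factor is √(M_heavy/M_light), so 241 stages give [√(352.04/349.03)]^241 = (352.04/349.03)^(241/2).
= 1.00862^(241/2) = 2.81.

2.81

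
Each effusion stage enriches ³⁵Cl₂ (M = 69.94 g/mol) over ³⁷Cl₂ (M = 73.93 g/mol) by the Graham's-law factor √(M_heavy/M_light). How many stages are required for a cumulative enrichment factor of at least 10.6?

Per stage α = (73.93/69.94)^(1/2) = 1.05705^0.5, giving ln α = 0.02774.
Need α^N ≥ 10.6 ⇒ N ≥ ln(10.6) / ln α = 2.361 / 0.02774 = 85.11.
Minimum whole number of stages: N = 86.

86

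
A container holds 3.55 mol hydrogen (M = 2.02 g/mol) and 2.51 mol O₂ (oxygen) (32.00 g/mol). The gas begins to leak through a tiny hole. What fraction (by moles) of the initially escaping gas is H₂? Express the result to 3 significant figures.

Rate_i ∝ x_i/√M_i (Graham's law weighted by mole fraction), so the effusate composition follows n_i/√M_i.
x_H₂(eff) = (n_H₂/√M_H₂) / (n_H₂/√M_H₂ + n_O₂/√M_O₂)
= (3.55/√2.02) / (3.55/√2.02 + 2.51/√32.00) = 2.498/(2.498 + 0.4437) = 0.849.

0.849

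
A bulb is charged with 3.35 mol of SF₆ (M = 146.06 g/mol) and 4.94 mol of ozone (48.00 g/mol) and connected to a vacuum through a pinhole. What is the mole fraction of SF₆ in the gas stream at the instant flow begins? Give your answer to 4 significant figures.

0.2799

Each component's effusion rate ∝ (its partial pressure)·(1/√M) ∝ n_i/√M_i.
So x_SF₆ in the escaping gas = (n_SF₆/√M_SF₆) / Σ(n_i/√M_i)
= (3.35/√146.06) / (3.35/√146.06 + 4.94/√48.00) = 0.2772/(0.2772 + 0.7130) = 0.2799.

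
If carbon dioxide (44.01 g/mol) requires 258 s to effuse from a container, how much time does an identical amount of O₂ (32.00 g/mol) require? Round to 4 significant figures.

220.0 s

By Graham's law, t_O₂/t_CO₂ = √(M_O₂/M_CO₂) = √(32.00/44.01) = √0.7271 = 0.8527.
So the time for O₂ is 258 × 0.8527 = 220.0 s.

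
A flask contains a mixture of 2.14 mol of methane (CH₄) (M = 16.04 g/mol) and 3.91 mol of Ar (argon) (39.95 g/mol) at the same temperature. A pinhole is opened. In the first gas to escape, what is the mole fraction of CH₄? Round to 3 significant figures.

Each component's effusion rate ∝ (its partial pressure)·(1/√M) ∝ n_i/√M_i.
Mole fraction of CH₄ in the effusate = (n_CH₄/√M_CH₄) / (n_CH₄/√M_CH₄ + n_Ar/√M_Ar)
= (2.14/√16.04) / (2.14/√16.04 + 3.91/√39.95) = 0.5343/(0.5343 + 0.6186) = 0.463.

0.463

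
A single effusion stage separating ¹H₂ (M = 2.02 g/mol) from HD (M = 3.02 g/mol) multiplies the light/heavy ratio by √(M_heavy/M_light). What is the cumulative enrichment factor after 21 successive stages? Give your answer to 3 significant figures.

68.2

Overall factor = α^21 with α = √(3.02/2.02), i.e. (3.02/2.02)^(21/2).
= 1.49505^(21/2) = 68.2.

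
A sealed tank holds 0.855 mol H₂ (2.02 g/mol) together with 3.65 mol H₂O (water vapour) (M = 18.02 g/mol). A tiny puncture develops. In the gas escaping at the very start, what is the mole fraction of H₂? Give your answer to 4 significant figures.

Each component's effusion rate ∝ (its partial pressure)·(1/√M) ∝ n_i/√M_i.
x_H₂(eff) = (n_H₂/√M_H₂) / (n_H₂/√M_H₂ + n_H₂O/√M_H₂O)
= (0.855/√2.02) / (0.855/√2.02 + 3.65/√18.02) = 0.6016/(0.6016 + 0.8598) = 0.4116.

0.4116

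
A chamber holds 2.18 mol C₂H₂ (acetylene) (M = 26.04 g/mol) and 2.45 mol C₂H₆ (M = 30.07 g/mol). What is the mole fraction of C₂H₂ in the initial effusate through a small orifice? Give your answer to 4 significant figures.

The effusion rate of species i is ∝ p_i/√M_i ∝ n_i/√M_i.
x_C₂H₂(eff) = (n_C₂H₂/√M_C₂H₂) / (n_C₂H₂/√M_C₂H₂ + n_C₂H₆/√M_C₂H₆)
= (2.18/√26.04) / (2.18/√26.04 + 2.45/√30.07) = 0.4272/(0.4272 + 0.4468) = 0.4888.

0.4888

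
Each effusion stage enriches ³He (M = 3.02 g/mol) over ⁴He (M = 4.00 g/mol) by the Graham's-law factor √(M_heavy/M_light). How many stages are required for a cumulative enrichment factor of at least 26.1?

24

Per stage α = (4.00/3.02)^(1/2) = 1.32450^0.5, giving ln α = 0.1405.
Need α^N ≥ 26.1 ⇒ N ≥ ln(26.1) / ln α = 3.262 / 0.1405 = 23.21.
Rounding up, N = 24 stages.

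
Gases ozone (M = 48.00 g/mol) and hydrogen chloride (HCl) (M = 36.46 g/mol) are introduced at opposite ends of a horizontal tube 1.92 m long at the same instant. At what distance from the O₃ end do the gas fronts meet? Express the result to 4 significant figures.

The fronts meet when d_O₃ + d_HCl = L with d_O₃/d_HCl = √(M_HCl/M_O₃) (Graham's law). Here √(M_HCl/M_O₃) = √(36.46/48.00) = 0.8715.
With d_O₃ + d_HCl = 1.92 m, d_HCl = 1.92/(1 + 0.8715) = 1.026 m.
d_O₃ = 1.92 − 1.026 = 0.8941 m.

0.8941 m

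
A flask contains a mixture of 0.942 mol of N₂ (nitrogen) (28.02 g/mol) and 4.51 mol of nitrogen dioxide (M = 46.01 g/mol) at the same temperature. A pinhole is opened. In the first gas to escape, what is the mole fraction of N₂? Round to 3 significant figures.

The effusion rate of species i is ∝ p_i/√M_i ∝ n_i/√M_i.
So x_N₂ in the escaping gas = (n_N₂/√M_N₂) / Σ(n_i/√M_i)
= (0.942/√28.02) / (0.942/√28.02 + 4.51/√46.01) = 0.1780/(0.1780 + 0.6649) = 0.211.

0.211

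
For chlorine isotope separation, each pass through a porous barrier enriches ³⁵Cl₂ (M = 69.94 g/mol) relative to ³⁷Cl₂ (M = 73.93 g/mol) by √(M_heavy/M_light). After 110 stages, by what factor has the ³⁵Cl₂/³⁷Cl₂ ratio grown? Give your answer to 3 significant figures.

After 110 stages the ratio has grown by (√(73.93/69.94))^110 = (73.93/69.94)^(110/2).
= 1.05705^55 = 21.1.

21.1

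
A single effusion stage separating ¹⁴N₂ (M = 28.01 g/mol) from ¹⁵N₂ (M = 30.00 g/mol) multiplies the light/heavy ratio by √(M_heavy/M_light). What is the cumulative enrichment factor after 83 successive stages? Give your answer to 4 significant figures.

Each stage multiplies the ratio by α = √(30.00/28.01), so after 83 stages the overall factor is α^83 = (30.00/28.01)^(83/2).
= 1.07105^(83/2) = 17.26.

17.26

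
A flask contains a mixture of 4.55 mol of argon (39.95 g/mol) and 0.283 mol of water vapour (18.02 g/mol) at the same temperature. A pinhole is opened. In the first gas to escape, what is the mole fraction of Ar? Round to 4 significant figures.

Effusion rate of each component ∝ n_i/√M_i (partial pressure × 1/√M).
Mole fraction of Ar in the effusate = (n_Ar/√M_Ar) / (n_Ar/√M_Ar + n_H₂O/√M_H₂O)
= (4.55/√39.95) / (4.55/√39.95 + 0.283/√18.02) = 0.7199/(0.7199 + 0.06667) = 0.9152.

0.9152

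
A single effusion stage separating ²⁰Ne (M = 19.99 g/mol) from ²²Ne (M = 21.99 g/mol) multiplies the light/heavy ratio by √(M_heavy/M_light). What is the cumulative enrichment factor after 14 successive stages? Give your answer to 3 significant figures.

The single-stage factor is √(M_heavy/M_light), so 14 stages give [√(21.99/19.99)]^14 = (21.99/19.99)^(14/2).
= 1.10005^7 = 1.95.

1.95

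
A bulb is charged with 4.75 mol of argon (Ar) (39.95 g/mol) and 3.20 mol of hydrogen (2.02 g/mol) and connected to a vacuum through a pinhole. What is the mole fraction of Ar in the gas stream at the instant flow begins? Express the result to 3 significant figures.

Rate_i ∝ x_i/√M_i (Graham's law weighted by mole fraction), so the effusate composition follows n_i/√M_i.
x_Ar(eff) = (n_Ar/√M_Ar) / (n_Ar/√M_Ar + n_H₂/√M_H₂)
= (4.75/√39.95) / (4.75/√39.95 + 3.20/√2.02) = 0.7515/(0.7515 + 2.252) = 0.250.

0.250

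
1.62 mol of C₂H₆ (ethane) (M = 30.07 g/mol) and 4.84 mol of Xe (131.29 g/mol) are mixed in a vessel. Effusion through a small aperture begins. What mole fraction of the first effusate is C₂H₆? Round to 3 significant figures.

Rate_i ∝ x_i/√M_i (Graham's law weighted by mole fraction), so the effusate composition follows n_i/√M_i.
Mole fraction of C₂H₆ in the effusate = (n_C₂H₆/√M_C₂H₆) / (n_C₂H₆/√M_C₂H₆ + n_Xe/√M_Xe)
= (1.62/√30.07) / (1.62/√30.07 + 4.84/√131.29) = 0.2954/(0.2954 + 0.4224) = 0.412.

0.412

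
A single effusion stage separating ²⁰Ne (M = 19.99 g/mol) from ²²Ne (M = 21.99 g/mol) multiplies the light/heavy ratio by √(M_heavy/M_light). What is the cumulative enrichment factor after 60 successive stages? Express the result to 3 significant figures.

Overall factor = α^60 with α = √(21.99/19.99), i.e. (21.99/19.99)^(60/2).
= 1.10005^30 = 17.5.

17.5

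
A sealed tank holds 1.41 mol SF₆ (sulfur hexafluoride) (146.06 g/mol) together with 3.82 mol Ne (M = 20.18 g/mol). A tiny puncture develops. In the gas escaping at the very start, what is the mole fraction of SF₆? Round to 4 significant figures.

Rate_i ∝ x_i/√M_i (Graham's law weighted by mole fraction), so the effusate composition follows n_i/√M_i.
x_SF₆(eff) = (n_SF₆/√M_SF₆) / (n_SF₆/√M_SF₆ + n_Ne/√M_Ne)
= (1.41/√146.06) / (1.41/√146.06 + 3.82/√20.18) = 0.1167/(0.1167 + 0.8504) = 0.1206.

0.1206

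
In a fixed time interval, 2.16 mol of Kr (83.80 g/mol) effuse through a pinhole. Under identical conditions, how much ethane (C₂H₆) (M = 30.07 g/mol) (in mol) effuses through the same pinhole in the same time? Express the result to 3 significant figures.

From Graham's law, rate_C₂H₆/rate_Kr = √(M_Kr/M_C₂H₆) = √(83.80/30.07) = √2.787 = 1.669.
So the amount for C₂H₆ is 2.16 × 1.669 = 3.61 mol.

3.61 mol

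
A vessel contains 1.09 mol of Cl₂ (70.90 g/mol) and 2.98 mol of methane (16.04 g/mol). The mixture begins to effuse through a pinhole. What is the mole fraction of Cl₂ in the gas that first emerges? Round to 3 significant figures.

Rate_i ∝ x_i/√M_i (Graham's law weighted by mole fraction), so the effusate composition follows n_i/√M_i.
So x_Cl₂ in the escaping gas = (n_Cl₂/√M_Cl₂) / Σ(n_i/√M_i)
= (1.09/√70.90) / (1.09/√70.90 + 2.98/√16.04) = 0.1295/(0.1295 + 0.7441) = 0.148.

0.148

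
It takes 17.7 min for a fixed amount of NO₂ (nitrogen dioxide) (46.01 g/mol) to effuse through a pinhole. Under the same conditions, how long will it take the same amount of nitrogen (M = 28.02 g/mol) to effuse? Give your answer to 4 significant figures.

13.81 min

From Graham's law, t_N₂/t_NO₂ = √(M_N₂/M_NO₂) = √(28.02/46.01) = √0.6090 = 0.7804.
So the time for N₂ is 17.7 × 0.7804 = 13.81 min.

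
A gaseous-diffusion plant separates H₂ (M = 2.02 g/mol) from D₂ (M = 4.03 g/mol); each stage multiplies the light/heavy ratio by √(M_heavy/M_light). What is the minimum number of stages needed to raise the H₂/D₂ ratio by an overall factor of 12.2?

8

Single-stage factor α = √(4.03/2.02), so ln α = ½ ln(1.99505) = 0.3453.
Need α^N ≥ 12.2 ⇒ N ≥ ln(12.2) / ln α = 2.501 / 0.3453 = 7.24.
Rounding up, N = 8 stages.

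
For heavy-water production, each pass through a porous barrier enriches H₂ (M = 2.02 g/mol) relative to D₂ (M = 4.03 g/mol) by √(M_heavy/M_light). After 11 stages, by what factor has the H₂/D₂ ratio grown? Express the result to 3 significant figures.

The single-stage factor is √(M_heavy/M_light), so 11 stages give [√(4.03/2.02)]^11 = (4.03/2.02)^(11/2).
= 1.99505^(11/2) = 44.6.

44.6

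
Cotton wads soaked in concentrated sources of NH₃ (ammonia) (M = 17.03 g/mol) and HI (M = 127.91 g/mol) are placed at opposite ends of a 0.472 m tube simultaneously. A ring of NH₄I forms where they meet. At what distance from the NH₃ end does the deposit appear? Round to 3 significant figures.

0.346 m

The fronts meet when d_NH₃ + d_HI = L with d_NH₃/d_HI = √(M_HI/M_NH₃) (Graham's law). Here √(M_HI/M_NH₃) = √(127.91/17.03) = 2.741.
With d_NH₃ + d_HI = 0.472 m, d_HI = 0.472/(1 + 2.741) = 0.1262 m.
d_NH₃ = 0.472 − 0.1262 = 0.346 m.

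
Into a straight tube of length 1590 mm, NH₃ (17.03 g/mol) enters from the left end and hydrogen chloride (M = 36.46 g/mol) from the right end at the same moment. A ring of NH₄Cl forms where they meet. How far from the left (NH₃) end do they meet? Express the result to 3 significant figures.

The fronts meet when d_NH₃ + d_HCl = L with d_NH₃/d_HCl = √(M_HCl/M_NH₃) (Graham's law). Here √(M_HCl/M_NH₃) = √(36.46/17.03) = 1.463.
With d_NH₃ + d_HCl = 1590 mm, d_HCl = 1590/(1 + 1.463) = 645.5 mm.
d_NH₃ = 1590 − 645.5 = 944 mm.

944 mm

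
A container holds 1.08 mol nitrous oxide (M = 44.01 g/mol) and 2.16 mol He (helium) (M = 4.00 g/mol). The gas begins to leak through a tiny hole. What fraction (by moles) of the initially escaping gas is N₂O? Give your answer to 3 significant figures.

Effusion rate of each component ∝ n_i/√M_i (partial pressure × 1/√M).
Mole fraction of N₂O in the effusate = (n_N₂O/√M_N₂O) / (n_N₂O/√M_N₂O + n_He/√M_He)
= (1.08/√44.01) / (1.08/√44.01 + 2.16/√4.00) = 0.1628/(0.1628 + 1.080) = 0.131.

0.131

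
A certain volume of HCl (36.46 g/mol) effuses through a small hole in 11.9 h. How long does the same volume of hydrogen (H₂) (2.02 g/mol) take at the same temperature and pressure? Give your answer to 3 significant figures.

2.80 h

Since effusion rate ∝ 1/√M, t_H₂/t_HCl = √(M_H₂/M_HCl) = √(2.02/36.46) = √0.05540 = 0.2354.
So the time for H₂ is 11.9 × 0.2354 = 2.80 h.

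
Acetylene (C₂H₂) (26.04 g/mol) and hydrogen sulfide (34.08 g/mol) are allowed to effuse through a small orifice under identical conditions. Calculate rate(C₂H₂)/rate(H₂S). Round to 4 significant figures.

1.144

By Graham's law, rate_C₂H₂/rate_H₂S = √(M_H₂S/M_C₂H₂) = √(34.08/26.04) = √1.309 = 1.144.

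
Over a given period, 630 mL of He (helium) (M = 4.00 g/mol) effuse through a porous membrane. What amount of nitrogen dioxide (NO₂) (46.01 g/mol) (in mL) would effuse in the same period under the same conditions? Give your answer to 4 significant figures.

185.8 mL

From Graham's law, rate_NO₂/rate_He = √(M_He/M_NO₂) = √(4.00/46.01) = √0.08694 = 0.2949.
So the volume for NO₂ is 630 × 0.2949 = 185.8 mL.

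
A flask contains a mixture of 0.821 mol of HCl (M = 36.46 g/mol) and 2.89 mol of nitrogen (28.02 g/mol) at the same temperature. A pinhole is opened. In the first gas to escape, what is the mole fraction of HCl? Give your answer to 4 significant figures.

The effusion rate of species i is ∝ p_i/√M_i ∝ n_i/√M_i.
Mole fraction of HCl in the effusate = (n_HCl/√M_HCl) / (n_HCl/√M_HCl + n_N₂/√M_N₂)
= (0.821/√36.46) / (0.821/√36.46 + 2.89/√28.02) = 0.1360/(0.1360 + 0.5460) = 0.1994.

0.1994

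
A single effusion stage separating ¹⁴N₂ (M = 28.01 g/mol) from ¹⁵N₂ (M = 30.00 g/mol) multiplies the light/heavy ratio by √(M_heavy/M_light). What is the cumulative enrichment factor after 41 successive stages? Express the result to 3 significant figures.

After 41 stages the ratio has grown by (√(30.00/28.01))^41 = (30.00/28.01)^(41/2).
= 1.07105^(41/2) = 4.08.

4.08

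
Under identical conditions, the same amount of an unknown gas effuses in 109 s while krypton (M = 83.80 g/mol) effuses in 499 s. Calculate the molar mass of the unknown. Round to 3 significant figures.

By Graham's law, t_X/t_Kr = √(M_X/M_Kr).
109/499 = 0.2184 = √(M_X/83.80)
M_X = 83.80 × 0.2184² = 83.80 × 0.04771 = 4.00 g/mol

4.00 g/mol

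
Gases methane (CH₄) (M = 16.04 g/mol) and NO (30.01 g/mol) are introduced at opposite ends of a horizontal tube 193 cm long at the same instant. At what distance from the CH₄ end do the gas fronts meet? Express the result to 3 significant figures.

The fronts meet when d_CH₄ + d_NO = L with d_CH₄/d_NO = √(M_NO/M_CH₄) (Graham's law). Here √(M_NO/M_CH₄) = √(30.01/16.04) = 1.368.
With d_CH₄ + d_NO = 193 cm, d_NO = 193/(1 + 1.368) = 81.51 cm.
d_CH₄ = 193 − 81.51 = 111 cm.

111 cm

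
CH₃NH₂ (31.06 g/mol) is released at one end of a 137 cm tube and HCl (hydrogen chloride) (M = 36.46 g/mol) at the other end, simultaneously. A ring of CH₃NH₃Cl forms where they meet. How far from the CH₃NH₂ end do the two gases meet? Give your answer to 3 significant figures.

The fronts meet when d_CH₃NH₂ + d_HCl = L with d_CH₃NH₂/d_HCl = √(M_HCl/M_CH₃NH₂) (Graham's law). Here √(M_HCl/M_CH₃NH₂) = √(36.46/31.06) = 1.083.
With d_CH₃NH₂ + d_HCl = 137 cm, d_HCl = 137/(1 + 1.083) = 65.76 cm.
d_CH₃NH₂ = 137 − 65.76 = 71.2 cm.

71.2 cm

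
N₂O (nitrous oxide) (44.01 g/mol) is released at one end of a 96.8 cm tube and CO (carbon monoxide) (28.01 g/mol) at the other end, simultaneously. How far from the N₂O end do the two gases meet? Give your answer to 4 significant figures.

42.96 cm

The fronts meet when d_N₂O + d_CO = L with d_N₂O/d_CO = √(M_CO/M_N₂O) (Graham's law). Here √(M_CO/M_N₂O) = √(28.01/44.01) = 0.7978.
With d_N₂O + d_CO = 96.8 cm, d_CO = 96.8/(1 + 0.7978) = 53.84 cm.
d_N₂O = 96.8 − 53.84 = 42.96 cm.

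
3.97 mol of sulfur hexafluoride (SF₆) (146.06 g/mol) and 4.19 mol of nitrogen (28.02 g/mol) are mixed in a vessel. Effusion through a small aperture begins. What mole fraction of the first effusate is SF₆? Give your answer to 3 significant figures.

The effusion rate of species i is ∝ p_i/√M_i ∝ n_i/√M_i.
Mole fraction of SF₆ in the effusate = (n_SF₆/√M_SF₆) / (n_SF₆/√M_SF₆ + n_N₂/√M_N₂)
= (3.97/√146.06) / (3.97/√146.06 + 4.19/√28.02) = 0.3285/(0.3285 + 0.7916) = 0.293.

0.293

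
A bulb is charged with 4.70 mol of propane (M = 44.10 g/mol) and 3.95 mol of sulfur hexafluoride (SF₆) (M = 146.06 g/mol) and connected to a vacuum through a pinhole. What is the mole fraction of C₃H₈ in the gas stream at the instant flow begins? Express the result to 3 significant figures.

0.684

Each component's effusion rate ∝ (its partial pressure)·(1/√M) ∝ n_i/√M_i.
x_C₃H₈(eff) = (n_C₃H₈/√M_C₃H₈) / (n_C₃H₈/√M_C₃H₈ + n_SF₆/√M_SF₆)
= (4.70/√44.10) / (4.70/√44.10 + 3.95/√146.06) = 0.7077/(0.7077 + 0.3268) = 0.684.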